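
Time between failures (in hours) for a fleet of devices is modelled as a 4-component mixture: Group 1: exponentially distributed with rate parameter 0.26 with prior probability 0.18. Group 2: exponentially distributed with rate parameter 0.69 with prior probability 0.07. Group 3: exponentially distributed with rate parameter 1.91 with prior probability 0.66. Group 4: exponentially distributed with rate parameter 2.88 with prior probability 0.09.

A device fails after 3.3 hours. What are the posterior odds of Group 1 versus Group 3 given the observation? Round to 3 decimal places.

Since P(k|x) ∝ π_k f_k(x), the posterior odds are π_i f_i(x) / (π_j f_j(x)).
Exponential densities:
  f_1 = 0.110242
  f_2 = 0.0707881
  f_3 = 0.00349684
  f_4 = 0.000214713
Odds = (0.18/0.66) × (0.110242/0.00349684) = 0.272727 × 31.5263 ≈ 8.598

8.598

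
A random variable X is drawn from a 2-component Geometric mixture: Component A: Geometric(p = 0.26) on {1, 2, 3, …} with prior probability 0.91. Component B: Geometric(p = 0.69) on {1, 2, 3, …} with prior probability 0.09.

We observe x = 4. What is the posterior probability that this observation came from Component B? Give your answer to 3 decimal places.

0.019

P(component k | x) = w_k·f_k(x) / marginal(x), where marginal(x) = Σ_j w_j·f_j(x).
Evaluate each component's likelihood at the observed value:
  p_A = 0.26·(1−0.26)^3 = 0.26·0.405224 = 0.105358
  p_B = 0.69·(1−0.69)^3 = 0.69·0.029791 = 0.0205558
Multiply by the mixture weights:
  w_A·p_A = 0.91 × 0.105358 = 0.095876
  w_B·p_B = 0.09 × 0.0205558 = 0.00185002
Marginal: 0.095876 + 0.00185002 = 0.097726
Responsibility of Component B: 0.00185002 / 0.097726 ≈ 0.019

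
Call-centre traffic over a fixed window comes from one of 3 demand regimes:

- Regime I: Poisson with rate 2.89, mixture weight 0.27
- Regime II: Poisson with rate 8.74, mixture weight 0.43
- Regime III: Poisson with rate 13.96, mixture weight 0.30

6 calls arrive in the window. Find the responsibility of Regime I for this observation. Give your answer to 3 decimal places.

0.211

P(component k | x) = P(Z=k)·f_k(x) / marginal(x), where marginal(x) = Σ_j P(Z=j)·f_j(x).
Evaluate each component's likelihood at the observed value:
  p_I = e^(−2.89)·2.89^6/6! = 0.0449721
  p_II = e^(−8.74)·8.74^6/6! = 0.0990837
  p_III = e^(−13.96)·13.96^6/6! = 0.0088967
Weight by the priors:
  P(Z=I)·p_I = 0.27 × 0.0449721 = 0.0121425
  P(Z=II)·p_II = 0.43 × 0.0990837 = 0.042606
  P(Z=III)·p_III = 0.30 × 0.0088967 = 0.00266901
Sum: 0.0121425 + 0.042606 + 0.00266901 = 0.0574175
P(Regime I | data) = 0.0121425 / 0.0574175 ≈ 0.211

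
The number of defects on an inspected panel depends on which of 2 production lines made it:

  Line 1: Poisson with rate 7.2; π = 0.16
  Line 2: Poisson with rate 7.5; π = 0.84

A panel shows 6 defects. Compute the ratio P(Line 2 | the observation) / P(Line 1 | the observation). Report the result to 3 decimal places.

Since P(k|x) ∝ π_k f_k(x), the posterior odds are π_i f_i(x) / (π_j f_j(x)).
Evaluate each component's likelihood at the observed value:
  p_1 = 0.144458
  p_2 = 0.136718
Posterior odds = (π_2·p_2) / (π_1·p_1) = (0.84·0.136718) / (0.16·0.144458) = 0.114843 / 0.0231133 ≈ 4.969

4.969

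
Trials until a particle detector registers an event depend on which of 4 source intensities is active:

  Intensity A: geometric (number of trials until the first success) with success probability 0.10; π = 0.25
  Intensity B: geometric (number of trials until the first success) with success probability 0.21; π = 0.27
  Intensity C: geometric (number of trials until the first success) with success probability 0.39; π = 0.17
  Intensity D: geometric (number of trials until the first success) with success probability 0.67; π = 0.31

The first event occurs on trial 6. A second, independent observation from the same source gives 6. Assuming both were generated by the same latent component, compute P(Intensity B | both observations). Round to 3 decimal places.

By Bayes' theorem, P(k | x) = w_k f_k(x) / Σ_j w_j f_j(x).
Since both observations come from the same component, the likelihood for component k is f_k(x₁)·f_k(x₂).
  L_A = [0.10·(1−0.10)^5 = 0.10·0.59049 = 0.059049] × [0.059049] = 0.00348678
  L_B = [0.21·(1−0.21)^5 = 0.21·0.307706 = 0.0646182] × [0.0646182] = 0.00417551
  L_C = [0.39·(1−0.39)^5 = 0.39·0.0844596 = 0.0329393] × [0.0329393] = 0.00108499
  L_D = [0.67·(1−0.67)^5 = 0.67·0.00391354 = 0.00262207] × [0.00262207] = 6.87526e-06
Unnormalised posteriors:
  w_A·L_A = 0.25 × 0.00348678 = 0.000871696
  w_B·L_B = 0.27 × 0.00417551 = 0.00112739
  w_C·L_C = 0.17 × 0.00108499 = 0.000184449
  w_D·L_D = 0.31 × 6.87526e-06 = 2.13133e-06
Denominator: 0.000871696 + 0.00112739 + 0.000184449 + 2.13133e-06 = 0.00218566
P(Intensity B | x₁,x₂) ≈ 0.516

0.516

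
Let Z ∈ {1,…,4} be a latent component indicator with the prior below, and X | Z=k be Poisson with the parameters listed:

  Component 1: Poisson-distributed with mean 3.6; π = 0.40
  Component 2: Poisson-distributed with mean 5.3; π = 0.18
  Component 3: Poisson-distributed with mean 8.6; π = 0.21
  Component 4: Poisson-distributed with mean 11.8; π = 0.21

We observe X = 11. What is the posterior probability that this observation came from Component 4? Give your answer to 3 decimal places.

0.539

By Bayes' theorem, P(k | x) = P(Z=k) f_k(x) / Σ_j P(Z=j) f_j(x).
Component likelihoods at x = 11:
  L_1 = e^(−3.6)·3.6^11/11! = 0.000900973
  L_2 = e^(−5.3)·5.3^11/11! = 0.0115909
  L_3 = e^(−8.6)·8.6^11/11! = 0.0877798
  L_4 = e^(−11.8)·11.8^11/11! = 0.11611
Multiply by the mixture weights:
  P(Z=1)·L_1 = 0.40 × 0.000900973 = 0.000360389
  P(Z=2)·L_2 = 0.18 × 0.0115909 = 0.00208637
  P(Z=3)·L_3 = 0.21 × 0.0877798 = 0.0184338
  P(Z=4)·L_4 = 0.21 × 0.11611 = 0.0243832
Normaliser: 0.000360389 + 0.00208637 + 0.0184338 + 0.0243832 = 0.0452637
So the posterior for Component 4 is 0.0243832 / 0.0452637 ≈ 0.539.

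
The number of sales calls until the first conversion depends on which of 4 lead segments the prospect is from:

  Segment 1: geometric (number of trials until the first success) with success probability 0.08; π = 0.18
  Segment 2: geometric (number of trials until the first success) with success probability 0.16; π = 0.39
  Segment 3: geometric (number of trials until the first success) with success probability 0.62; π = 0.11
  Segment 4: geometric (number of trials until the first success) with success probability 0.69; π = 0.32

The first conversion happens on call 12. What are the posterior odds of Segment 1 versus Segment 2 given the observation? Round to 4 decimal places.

Posterior odds = (π_i f_i(x)) / (π_j f_j(x)); the normalising sum cancels.
Component likelihoods at x = 12:
  f_1 = 0.031971
  f_2 = 0.0235067
  f_3 = 1.47915e-05
  f_4 = 1.75318e-06
Posterior odds = (π_1·f_1) / (π_2·f_2) = (0.18·0.031971) / (0.39·0.0235067) = 0.00575478 / 0.00916762 ≈ 0.6277

0.6277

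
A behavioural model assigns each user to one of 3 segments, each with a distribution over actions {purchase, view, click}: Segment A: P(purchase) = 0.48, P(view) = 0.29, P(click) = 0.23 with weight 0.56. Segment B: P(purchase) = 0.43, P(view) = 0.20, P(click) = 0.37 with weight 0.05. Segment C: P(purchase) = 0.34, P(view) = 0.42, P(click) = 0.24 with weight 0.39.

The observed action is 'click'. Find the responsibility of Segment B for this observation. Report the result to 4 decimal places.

Posterior ∝ prior × likelihood, so P(k | x) ∝ w_k f_k(x); normalise over all components.
Component likelihoods at x = 'click':
  L_A = P(click | comp) = 0.23
  L_B = P(click | comp) = 0.37
  L_C = P(click | comp) = 0.24
Prior × likelihood for each component:
  w_A·L_A = 0.56 × 0.23 = 0.1288
  w_B·L_B = 0.05 × 0.37 = 0.0185
  w_C·L_C = 0.39 × 0.24 = 0.0936
Denominator: 0.1288 + 0.0185 + 0.0936 = 0.2409
So the posterior for Segment B is 0.0185 / 0.2409 ≈ 0.0768.

0.0768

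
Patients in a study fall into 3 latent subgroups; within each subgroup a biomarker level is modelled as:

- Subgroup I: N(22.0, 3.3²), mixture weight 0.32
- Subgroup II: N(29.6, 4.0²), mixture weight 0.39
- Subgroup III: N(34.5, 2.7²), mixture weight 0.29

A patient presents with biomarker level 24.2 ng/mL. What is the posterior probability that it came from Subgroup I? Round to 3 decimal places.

0.664

By Bayes' theorem, P(k | x) = w_k f_k(x) / Σ_j w_j f_j(x).
Component likelihoods at x = 24.2 ng/mL:
  L_I = 0.0968024
  L_II = 0.0400958
  L_III = 0.000102198
Weight by the priors:
  w_I·L_I = 0.32 × 0.0968024 = 0.0309768
  w_II·L_II = 0.39 × 0.0400958 = 0.0156374
  w_III·L_III = 0.29 × 0.000102198 = 2.96375e-05
Evidence: 0.0309768 + 0.0156374 + 2.96375e-05 = 0.0466438
Responsibility of Subgroup I: 0.0309768 / 0.0466438 ≈ 0.664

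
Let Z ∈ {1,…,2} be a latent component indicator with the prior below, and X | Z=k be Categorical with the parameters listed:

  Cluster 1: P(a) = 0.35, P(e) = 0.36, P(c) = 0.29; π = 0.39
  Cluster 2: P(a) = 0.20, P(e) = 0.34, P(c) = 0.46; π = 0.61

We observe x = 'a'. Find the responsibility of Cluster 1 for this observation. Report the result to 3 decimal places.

Posterior ∝ prior × likelihood, so P(k | x) ∝ P(Z=k) f_k(x); normalise over all components.
Component likelihoods at x = 'a':
  L_1 = 0.35
  L_2 = 0.2
Weight by the priors:
  P(Z=1)·L_1 = 0.39 × 0.35 = 0.1365
  P(Z=2)·L_2 = 0.61 × 0.2 = 0.122
Normaliser: 0.1365 + 0.122 = 0.2585
So the posterior for Cluster 1 is 0.1365 / 0.2585 ≈ 0.528.

0.528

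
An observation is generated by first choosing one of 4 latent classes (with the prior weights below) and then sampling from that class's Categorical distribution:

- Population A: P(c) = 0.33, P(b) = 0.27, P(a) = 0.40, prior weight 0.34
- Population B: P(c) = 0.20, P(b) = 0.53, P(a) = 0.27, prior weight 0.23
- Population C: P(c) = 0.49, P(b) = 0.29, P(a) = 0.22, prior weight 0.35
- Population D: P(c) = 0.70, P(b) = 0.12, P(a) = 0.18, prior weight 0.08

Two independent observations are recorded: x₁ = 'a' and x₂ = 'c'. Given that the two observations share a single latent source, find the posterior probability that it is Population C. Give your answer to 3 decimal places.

Posterior ∝ prior × likelihood, so P(k | x) ∝ π_k f_k(x); normalise over all components.
Since both observations come from the same component, the likelihood for component k is f_k(x₁)·f_k(x₂).
  f_A = [0.4] × [0.33] = 0.132
  f_B = [0.27] × [0.2] = 0.054
  f_C = [0.22] × [0.49] = 0.1078
  f_D = [0.18] × [0.7] = 0.126
Weight by the priors:
  π_A·f_A = 0.34 × 0.132 = 0.04488
  π_B·f_B = 0.23 × 0.054 = 0.01242
  π_C·f_C = 0.35 × 0.1078 = 0.03773
  π_D·f_D = 0.08 × 0.126 = 0.01008
Normaliser: 0.04488 + 0.01242 + 0.03773 + 0.01008 = 0.10511
P(Population C | x₁,x₂) = 0.03773 / 0.10511 ≈ 0.359

0.359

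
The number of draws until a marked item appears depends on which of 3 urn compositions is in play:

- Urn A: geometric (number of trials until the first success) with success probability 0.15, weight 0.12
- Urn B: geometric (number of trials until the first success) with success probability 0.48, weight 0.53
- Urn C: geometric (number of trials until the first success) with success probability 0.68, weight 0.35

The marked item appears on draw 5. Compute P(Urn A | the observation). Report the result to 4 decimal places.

P(component k | x) = π_k·f_k(x) / marginal(x), where marginal(x) = Σ_j π_j·f_j(x).
Geometric probabilities:
  L_A = 0.0783009
  L_B = 0.0350958
  L_C = 0.00713032
Multiply by the mixture weights:
  π_A·L_A = 0.12 × 0.0783009 = 0.00939611
  π_B·L_B = 0.53 × 0.0350958 = 0.0186008
  π_C·L_C = 0.35 × 0.00713032 = 0.00249561
Denominator: 0.00939611 + 0.0186008 + 0.00249561 = 0.0304925
So the posterior for Urn A is 0.00939611 / 0.0304925 ≈ 0.3081.

0.3081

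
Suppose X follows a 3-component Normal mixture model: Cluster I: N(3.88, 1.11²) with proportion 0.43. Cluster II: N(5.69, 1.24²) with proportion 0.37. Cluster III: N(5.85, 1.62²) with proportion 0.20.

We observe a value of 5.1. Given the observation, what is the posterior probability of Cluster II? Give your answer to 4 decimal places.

0.4523

The responsibility of component k is P(Z=k) f_k(x) divided by Σ_j P(Z=j) f_j(x).
Component likelihoods at x = 5.1:
  f_I = 0.196458
  f_II = 0.287295
  f_III = 0.221235
Prior × likelihood for each component:
  P(Z=I)·f_I = 0.43 × 0.196458 = 0.0844768
  P(Z=II)·f_II = 0.37 × 0.287295 = 0.106299
  P(Z=III)·f_III = 0.20 × 0.221235 = 0.0442469
Sum: 0.0844768 + 0.106299 + 0.0442469 = 0.235023
P(Cluster II | 5.1) ≈ 0.4523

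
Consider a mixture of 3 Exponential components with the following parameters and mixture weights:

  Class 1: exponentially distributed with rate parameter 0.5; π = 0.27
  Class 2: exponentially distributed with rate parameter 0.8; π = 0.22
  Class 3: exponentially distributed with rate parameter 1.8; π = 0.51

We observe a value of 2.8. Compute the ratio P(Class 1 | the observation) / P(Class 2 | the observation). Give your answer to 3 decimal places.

Since P(k|x) ∝ w_k f_k(x), the posterior odds are w_i f_i(x) / (w_j f_j(x)).
Evaluate each component's likelihood at the observed value:
  p_1 = 0.123298
  p_2 = 0.0851668
  p_3 = 0.0116527
Posterior odds = (w_1·p_1) / (w_2·p_2) = (0.27·0.123298) / (0.22·0.0851668) = 0.0332906 / 0.0187367 ≈ 1.777

1.777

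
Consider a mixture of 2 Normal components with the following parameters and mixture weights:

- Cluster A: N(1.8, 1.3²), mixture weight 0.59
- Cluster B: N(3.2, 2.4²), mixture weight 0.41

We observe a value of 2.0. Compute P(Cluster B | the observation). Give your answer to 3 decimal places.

0.252

P(component k | x) = π_k·f_k(x) / marginal(x), where marginal(x) = Σ_j π_j·f_j(x).
Component likelihoods at x = 2.0:
  f_A = 0.303268
  f_B = 0.146694
Multiply by the mixture weights:
  π_A·f_A = 0.59 × 0.303268 = 0.178928
  π_B·f_B = 0.41 × 0.146694 = 0.0601445
Evidence: 0.178928 + 0.0601445 = 0.239073
P(Cluster B | 2.0) ≈ 0.252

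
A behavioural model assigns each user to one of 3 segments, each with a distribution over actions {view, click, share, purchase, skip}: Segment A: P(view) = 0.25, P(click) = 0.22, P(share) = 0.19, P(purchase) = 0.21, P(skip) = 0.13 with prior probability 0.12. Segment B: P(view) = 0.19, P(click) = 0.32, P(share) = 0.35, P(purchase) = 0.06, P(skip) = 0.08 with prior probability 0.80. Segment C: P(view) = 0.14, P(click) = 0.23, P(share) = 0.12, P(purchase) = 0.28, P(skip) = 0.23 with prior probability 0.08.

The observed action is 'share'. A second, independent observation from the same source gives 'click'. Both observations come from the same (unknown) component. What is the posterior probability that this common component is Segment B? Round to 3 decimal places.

The responsibility of component k is P(Z=k) f_k(x) divided by Σ_j P(Z=j) f_j(x).
Since both observations come from the same component, the likelihood for component k is f_k(x₁)·f_k(x₂).
  L_A = [0.19] × [0.22] = 0.0418
  L_B = [0.35] × [0.32] = 0.112
  L_C = [0.12] × [0.23] = 0.0276
Unnormalised posteriors:
  P(Z=A)·L_A = 0.12 × 0.0418 = 0.005016
  P(Z=B)·L_B = 0.80 × 0.112 = 0.0896
  P(Z=C)·L_C = 0.08 × 0.0276 = 0.002208
Evidence: 0.005016 + 0.0896 + 0.002208 = 0.096824
P(Segment B | x₁, x₂) ≈ 0.925

0.925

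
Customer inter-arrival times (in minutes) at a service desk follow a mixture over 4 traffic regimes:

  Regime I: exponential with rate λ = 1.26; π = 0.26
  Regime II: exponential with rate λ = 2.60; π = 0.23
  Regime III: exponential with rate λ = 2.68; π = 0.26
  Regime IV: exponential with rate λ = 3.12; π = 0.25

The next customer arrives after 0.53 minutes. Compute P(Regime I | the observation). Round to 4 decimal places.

0.2640

Posterior ∝ prior × likelihood, so P(k | x) ∝ π_k f_k(x); normalise over all components.
Exponential densities:
  p_I = 1.26·e^(−1.26·0.53) = 1.26·e^(−0.6678) = 0.646173
  p_II = 2.60·e^(−2.60·0.53) = 2.60·e^(−1.3780) = 0.655414
  p_III = 2.68·e^(−2.68·0.53) = 2.68·e^(−1.4204) = 0.647534
  p_IV = 3.12·e^(−3.12·0.53) = 3.12·e^(−1.6536) = 0.597042
Weight by the priors:
  π_I·p_I = 0.26 × 0.646173 = 0.168005
  π_II·p_II = 0.23 × 0.655414 = 0.150745
  π_III·p_III = 0.26 × 0.647534 = 0.168359
  π_IV·p_IV = 0.25 × 0.597042 = 0.149261
Evidence: 0.168005 + 0.150745 + 0.168359 + 0.149261 = 0.63637
Responsibility of Regime I: 0.168005 / 0.63637 ≈ 0.2640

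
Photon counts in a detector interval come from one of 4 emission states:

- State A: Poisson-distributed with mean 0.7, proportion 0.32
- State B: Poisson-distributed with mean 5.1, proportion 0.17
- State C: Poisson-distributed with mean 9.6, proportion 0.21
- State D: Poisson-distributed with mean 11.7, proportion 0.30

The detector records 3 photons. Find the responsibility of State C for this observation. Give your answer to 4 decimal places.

The responsibility of component k is P(Z=k) f_k(x) divided by Σ_j P(Z=j) f_j(x).
Evaluate each component's likelihood at the observed value:
  p_A = 0.0283881
  p_B = 0.13479
  p_C = 0.00998701
  p_D = 0.00221391
Unnormalised posteriors:
  P(Z=A)·p_A = 0.32 × 0.0283881 = 0.0090842
  P(Z=B)·p_B = 0.17 × 0.13479 = 0.0229143
  P(Z=C)·p_C = 0.21 × 0.00998701 = 0.00209727
  P(Z=D)·p_D = 0.30 × 0.00221391 = 0.000664174
Normaliser: 0.0090842 + 0.0229143 + 0.00209727 + 0.000664174 = 0.0347599
P(State C | the observation) = 0.00209727 / 0.0347599 ≈ 0.0603

0.0603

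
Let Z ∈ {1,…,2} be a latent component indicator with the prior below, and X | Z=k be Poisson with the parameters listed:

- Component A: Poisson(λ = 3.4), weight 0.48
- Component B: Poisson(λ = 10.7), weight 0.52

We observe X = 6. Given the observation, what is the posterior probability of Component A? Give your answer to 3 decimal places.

0.584

Apply Bayes' rule: the posterior for each component is proportional to its prior times its likelihood at x.
Component likelihoods at x = 6:
  f_A = e^(−3.4)·3.4^6/6! = 0.0716044
  f_B = e^(−10.7)·10.7^6/6! = 0.0469915
Unnormalised posteriors:
  w_A·f_A = 0.48 × 0.0716044 = 0.0343701
  w_B·f_B = 0.52 × 0.0469915 = 0.0244356
Evidence: 0.0343701 + 0.0244356 = 0.0588057
P(Component A | the observation) = 0.0343701 / 0.0588057 ≈ 0.584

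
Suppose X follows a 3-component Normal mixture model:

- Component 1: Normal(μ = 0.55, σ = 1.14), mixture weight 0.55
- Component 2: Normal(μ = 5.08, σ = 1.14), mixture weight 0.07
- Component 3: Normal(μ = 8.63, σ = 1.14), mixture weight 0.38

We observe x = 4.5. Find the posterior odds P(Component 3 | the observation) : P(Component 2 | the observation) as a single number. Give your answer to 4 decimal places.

0.0087

Posterior odds = (w_i f_i(x)) / (w_j f_j(x)); the normalising sum cancels.
Evaluate each component's likelihood at the observed value:
  p_1 = 0.000865005
  p_2 = 0.307466
  p_3 = 0.000494318
Odds = (0.38/0.07) × (0.000494318/0.307466) = 5.42857 × 0.00160772 ≈ 0.0087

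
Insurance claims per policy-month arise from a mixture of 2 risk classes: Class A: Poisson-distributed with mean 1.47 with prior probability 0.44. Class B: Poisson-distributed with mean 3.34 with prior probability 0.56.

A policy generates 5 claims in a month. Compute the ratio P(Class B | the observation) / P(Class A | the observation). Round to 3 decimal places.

11.878

Since P(k|x) ∝ w_k f_k(x), the posterior odds are w_i f_i(x) / (w_j f_j(x)).
Poisson probabilities:
  f_A = e^(−1.47)·1.47^5/5! = 0.013152
  f_B = e^(−3.34)·3.34^5/5! = 0.122746
Posterior odds = (w_B·f_B) / (w_A·f_A) = (0.56·0.122746) / (0.44·0.013152) = 0.0687378 / 0.00578689 ≈ 11.878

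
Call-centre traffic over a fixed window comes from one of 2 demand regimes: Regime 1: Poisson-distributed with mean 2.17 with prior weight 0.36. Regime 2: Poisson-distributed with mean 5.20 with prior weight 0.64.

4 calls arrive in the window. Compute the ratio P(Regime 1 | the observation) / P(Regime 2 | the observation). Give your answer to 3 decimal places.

0.353

Only the two components matter; the odds are (P(Z=i) f_i(x)) / (P(Z=j) f_j(x)).
Poisson probabilities:
  p_1 = 0.105489
  p_2 = 0.168063
0.0379762 / 0.10756 ≈ 0.353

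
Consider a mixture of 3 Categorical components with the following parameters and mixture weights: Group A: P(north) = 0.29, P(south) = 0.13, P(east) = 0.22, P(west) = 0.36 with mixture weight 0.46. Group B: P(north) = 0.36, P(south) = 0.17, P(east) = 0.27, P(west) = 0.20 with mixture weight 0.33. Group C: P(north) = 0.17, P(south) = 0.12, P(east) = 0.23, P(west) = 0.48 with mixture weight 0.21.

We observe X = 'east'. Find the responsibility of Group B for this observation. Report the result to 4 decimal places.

Apply Bayes' rule: the posterior for each component is proportional to its prior times its likelihood at x.
Component likelihoods at x = 'east':
  L_A = P(east | comp) = 0.22
  L_B = P(east | comp) = 0.27
  L_C = P(east | comp) = 0.23
Unnormalised posteriors:
  w_A·L_A = 0.46 × 0.22 = 0.1012
  w_B·L_B = 0.33 × 0.27 = 0.0891
  w_C·L_C = 0.21 × 0.23 = 0.0483
Evidence: 0.1012 + 0.0891 + 0.0483 = 0.2386
So the posterior for Group B is 0.0891 / 0.2386 ≈ 0.3734.

0.3734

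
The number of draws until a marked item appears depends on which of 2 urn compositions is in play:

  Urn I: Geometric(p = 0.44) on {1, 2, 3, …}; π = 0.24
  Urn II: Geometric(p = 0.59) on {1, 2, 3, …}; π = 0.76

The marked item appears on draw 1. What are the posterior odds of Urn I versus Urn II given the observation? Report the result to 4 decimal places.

Only the two components matter; the odds are (π_i f_i(x)) / (π_j f_j(x)).
Component likelihoods at x = 1:
  p_I = 0.44·(1−0.44)^0 = 0.44·1 = 0.44
  p_II = 0.59·(1−0.59)^0 = 0.59·1 = 0.59
Odds = (0.24/0.76) × (0.44/0.59) = 0.315789 × 0.745763 ≈ 0.2355

0.2355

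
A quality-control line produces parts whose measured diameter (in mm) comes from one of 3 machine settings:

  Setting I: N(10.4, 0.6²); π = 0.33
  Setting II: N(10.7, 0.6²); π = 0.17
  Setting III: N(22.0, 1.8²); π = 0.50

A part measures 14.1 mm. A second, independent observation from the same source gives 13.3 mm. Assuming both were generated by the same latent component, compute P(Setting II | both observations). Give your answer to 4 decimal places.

0.0468

P(component k | x) = w_k·f_k(x) / marginal(x), where marginal(x) = Σ_j w_j·f_j(x).
Since both observations come from the same component, the likelihood for component k is f_k(x₁)·f_k(x₂).
  p_I = [(1/(0.6·√(2π)))·exp(−(14.1−10.4)²/(2·0.6²)) = 0.664904·exp(-19.01389) = 3.67394e-09] × [5.62287e-06] = 2.06581e-14
  p_II = [(1/(0.6·√(2π)))·exp(−(14.1−10.7)²/(2·0.6²)) = 0.664904·exp(-16.05556) = 7.07815e-08] × [5.56181e-05] = 3.93673e-12
  p_III = [(1/(1.8·√(2π)))·exp(−(14.1−22.0)²/(2·1.8²)) = 0.221635·exp(-9.63117) = 1.45503e-05] × [1.87429e-06] = 2.72715e-11
Prior × likelihood for each component:
  w_I·p_I = 0.33 × 2.06581e-14 = 6.81716e-15
  w_II·p_II = 0.17 × 3.93673e-12 = 6.69244e-13
  w_III·p_III = 0.50 × 2.72715e-11 = 1.36358e-11
Denominator: 6.81716e-15 + 6.69244e-13 + 1.36358e-11 = 1.43118e-11
P(Setting II | x₁, x₂) ≈ 0.0468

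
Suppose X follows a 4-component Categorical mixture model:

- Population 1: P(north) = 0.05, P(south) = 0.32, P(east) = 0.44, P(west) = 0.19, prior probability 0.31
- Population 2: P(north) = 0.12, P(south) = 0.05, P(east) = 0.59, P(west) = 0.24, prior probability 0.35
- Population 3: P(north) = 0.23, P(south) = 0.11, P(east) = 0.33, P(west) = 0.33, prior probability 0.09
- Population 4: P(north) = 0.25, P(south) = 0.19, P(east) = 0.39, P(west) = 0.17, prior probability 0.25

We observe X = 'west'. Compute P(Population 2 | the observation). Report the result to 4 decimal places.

0.3905

Apply Bayes' rule: the posterior for each component is proportional to its prior times its likelihood at x.
Evaluate each component's likelihood at the observed value:
  p_1 = P(west | comp) = 0.19
  p_2 = P(west | comp) = 0.24
  p_3 = P(west | comp) = 0.33
  p_4 = P(west | comp) = 0.17
Prior × likelihood for each component:
  P(Z=1)·p_1 = 0.31 × 0.19 = 0.0589
  P(Z=2)·p_2 = 0.35 × 0.24 = 0.084
  P(Z=3)·p_3 = 0.09 × 0.33 = 0.0297
  P(Z=4)·p_4 = 0.25 × 0.17 = 0.0425
Marginal: 0.0589 + 0.084 + 0.0297 + 0.0425 = 0.2151
So the posterior for Population 2 is 0.084 / 0.2151 ≈ 0.3905.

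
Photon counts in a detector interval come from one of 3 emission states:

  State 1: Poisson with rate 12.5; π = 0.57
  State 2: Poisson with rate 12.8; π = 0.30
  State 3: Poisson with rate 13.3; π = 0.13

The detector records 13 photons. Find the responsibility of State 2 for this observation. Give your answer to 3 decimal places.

0.301

Posterior ∝ prior × likelihood, so P(k | x) ∝ w_k f_k(x); normalise over all components.
Evaluate each component's likelihood at the observed value:
  L_1 = 0.10886
  L_2 = 0.109769
  L_3 = 0.109566
Unnormalised posteriors:
  w_1·L_1 = 0.57 × 0.10886 = 0.0620503
  w_2·L_2 = 0.30 × 0.109769 = 0.0329307
  w_3·L_3 = 0.13 × 0.109566 = 0.0142435
Denominator: 0.0620503 + 0.0329307 + 0.0142435 = 0.109225
So the posterior for State 2 is 0.0329307 / 0.109225 ≈ 0.301.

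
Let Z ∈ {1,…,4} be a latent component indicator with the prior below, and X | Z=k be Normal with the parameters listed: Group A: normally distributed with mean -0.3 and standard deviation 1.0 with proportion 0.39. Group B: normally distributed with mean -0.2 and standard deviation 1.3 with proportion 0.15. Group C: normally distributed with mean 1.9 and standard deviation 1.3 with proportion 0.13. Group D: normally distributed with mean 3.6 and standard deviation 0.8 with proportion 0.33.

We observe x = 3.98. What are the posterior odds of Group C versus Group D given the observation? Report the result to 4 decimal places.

0.0755

Posterior odds = (π_i f_i(x)) / (π_j f_j(x)); the normalising sum cancels.
Normal densities:
  p_A = (1/(1.0·√(2π)))·exp(−(3.98−-0.3)²/(2·1.0²)) = 0.398942·exp(-9.15920) = 4.19875e-05
  p_B = (1/(1.3·√(2π)))·exp(−(3.98−-0.2)²/(2·1.3²)) = 0.306879·exp(-5.16935) = 0.00174561
  p_C = (1/(1.3·√(2π)))·exp(−(3.98−1.9)²/(2·1.3²)) = 0.306879·exp(-1.28000) = 0.0853237
  p_D = (1/(0.8·√(2π)))·exp(−(3.98−3.6)²/(2·0.8²)) = 0.498678·exp(-0.11281) = 0.445478
Posterior odds = (π_C·p_C) / (π_D·p_D) = (0.13·0.0853237) / (0.33·0.445478) = 0.0110921 / 0.147008 ≈ 0.0755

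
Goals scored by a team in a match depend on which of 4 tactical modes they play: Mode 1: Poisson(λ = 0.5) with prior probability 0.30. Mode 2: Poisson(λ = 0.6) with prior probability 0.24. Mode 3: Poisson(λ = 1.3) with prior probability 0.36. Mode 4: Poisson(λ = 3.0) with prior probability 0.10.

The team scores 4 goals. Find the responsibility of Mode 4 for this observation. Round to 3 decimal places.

P(component k | x) = π_k·f_k(x) / marginal(x), where marginal(x) = Σ_j π_j·f_j(x).
Poisson probabilities:
  L_1 = 0.00157951
  L_2 = 0.00296358
  L_3 = 0.0324324
  L_4 = 0.168031
Prior × likelihood for each component:
  π_1·L_1 = 0.30 × 0.00157951 = 0.000473852
  π_2·L_2 = 0.24 × 0.00296358 = 0.00071126
  π_3·L_3 = 0.36 × 0.0324324 = 0.0116757
  π_4·L_4 = 0.10 × 0.168031 = 0.0168031
Normaliser: 0.000473852 + 0.00071126 + 0.0116757 + 0.0168031 = 0.0296639
So the posterior for Mode 4 is 0.0168031 / 0.0296639 ≈ 0.566.

0.566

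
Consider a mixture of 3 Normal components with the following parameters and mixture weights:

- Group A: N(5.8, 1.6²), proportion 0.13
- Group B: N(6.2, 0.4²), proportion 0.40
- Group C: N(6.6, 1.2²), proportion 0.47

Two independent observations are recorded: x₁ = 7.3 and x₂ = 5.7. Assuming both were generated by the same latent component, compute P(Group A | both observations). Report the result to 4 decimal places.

P(component k | x) = π_k·f_k(x) / marginal(x), where marginal(x) = Σ_j π_j·f_j(x).
Since both observations come from the same component, the likelihood for component k is f_k(x₁)·f_k(x₂).
  p_A = [(1/(1.6·√(2π)))·exp(−(7.3−5.8)²/(2·1.6²)) = 0.249339·exp(-0.43945) = 0.160671] × [0.248852] = 0.0399834
  p_B = [(1/(0.4·√(2π)))·exp(−(7.3−6.2)²/(2·0.4²)) = 0.997356·exp(-3.78125) = 0.0227339] × [0.456623] = 0.0103808
  p_C = [(1/(1.2·√(2π)))·exp(−(7.3−6.6)²/(2·1.2²)) = 0.332452·exp(-0.17014) = 0.280439] × [0.250948] = 0.0703756
Unnormalised posteriors:
  π_A·p_A = 0.13 × 0.0399834 = 0.00519784
  π_B·p_B = 0.40 × 0.0103808 = 0.00415233
  π_C·p_C = 0.47 × 0.0703756 = 0.0330765
Denominator: 0.00519784 + 0.00415233 + 0.0330765 = 0.0424267
P(Group A | x₁,x₂) = 0.00519784 / 0.0424267 ≈ 0.1225

0.1225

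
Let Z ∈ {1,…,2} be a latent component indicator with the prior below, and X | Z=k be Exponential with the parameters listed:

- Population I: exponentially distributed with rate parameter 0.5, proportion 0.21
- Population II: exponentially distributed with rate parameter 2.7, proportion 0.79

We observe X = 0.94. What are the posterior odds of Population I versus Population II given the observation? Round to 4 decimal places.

Posterior odds = (π_i f_i(x)) / (π_j f_j(x)); the normalising sum cancels.
Evaluate each component's likelihood at the observed value:
  L_I = 0.312501
  L_II = 0.213366
Odds = (0.21/0.79) × (0.312501/0.213366) = 0.265823 × 1.46463 ≈ 0.3893

0.3893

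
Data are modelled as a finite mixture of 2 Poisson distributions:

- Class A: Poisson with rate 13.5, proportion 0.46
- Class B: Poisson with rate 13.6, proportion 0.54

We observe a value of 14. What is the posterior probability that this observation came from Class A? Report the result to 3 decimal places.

0.459

By Bayes' theorem, P(k | x) = w_k f_k(x) / Σ_j w_j f_j(x).
Component likelihoods at x = 14:
  f_A = 0.105024
  f_B = 0.105374
Weight by the priors:
  w_A·f_A = 0.46 × 0.105024 = 0.0483111
  w_B·f_B = 0.54 × 0.105374 = 0.0569017
Marginal: 0.0483111 + 0.0569017 = 0.105213
P(Class A | 14) ≈ 0.459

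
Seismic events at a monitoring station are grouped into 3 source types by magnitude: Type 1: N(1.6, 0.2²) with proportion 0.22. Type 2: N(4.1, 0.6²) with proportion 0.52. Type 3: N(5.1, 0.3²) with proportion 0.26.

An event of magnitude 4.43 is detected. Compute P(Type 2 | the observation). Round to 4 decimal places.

0.9123

Posterior ∝ prior × likelihood, so P(k | x) ∝ π_k f_k(x); normalise over all components.
Evaluate each component's likelihood at the observed value:
  L_1 = (1/(0.2·√(2π)))·exp(−(4.43−1.6)²/(2·0.2²)) = 1.994711·exp(-100.11125) = 6.63921e-44
  L_2 = (1/(0.6·√(2π)))·exp(−(4.43−4.1)²/(2·0.6²)) = 0.664904·exp(-0.15125) = 0.571573
  L_3 = (1/(0.3·√(2π)))·exp(−(4.43−5.1)²/(2·0.3²)) = 1.329808·exp(-2.49389) = 0.109826
Prior × likelihood for each component:
  π_1·L_1 = 0.22 × 6.63921e-44 = 1.46063e-44
  π_2·L_2 = 0.52 × 0.571573 = 0.297218
  π_3·L_3 = 0.26 × 0.109826 = 0.0285549
Evidence: 1.46063e-44 + 0.297218 + 0.0285549 = 0.325773
Responsibility of Type 2: 0.297218 / 0.325773 ≈ 0.9123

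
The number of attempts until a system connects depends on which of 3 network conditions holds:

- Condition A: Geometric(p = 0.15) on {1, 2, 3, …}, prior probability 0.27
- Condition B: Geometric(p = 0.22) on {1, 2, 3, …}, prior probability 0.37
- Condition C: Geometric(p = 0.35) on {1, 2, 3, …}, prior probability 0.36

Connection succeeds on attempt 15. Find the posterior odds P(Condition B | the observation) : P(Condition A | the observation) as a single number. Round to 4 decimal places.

Since P(k|x) ∝ w_k f_k(x), the posterior odds are w_i f_i(x) / (w_j f_j(x)).
Evaluate each component's likelihood at the observed value:
  L_A = 0.0154155
  L_B = 0.00678808
  L_C = 0.000841114
Posterior odds = (w_B·L_B) / (w_A·L_A) = (0.37·0.00678808) / (0.27·0.0154155) = 0.00251159 / 0.00416217 ≈ 0.6034

0.6034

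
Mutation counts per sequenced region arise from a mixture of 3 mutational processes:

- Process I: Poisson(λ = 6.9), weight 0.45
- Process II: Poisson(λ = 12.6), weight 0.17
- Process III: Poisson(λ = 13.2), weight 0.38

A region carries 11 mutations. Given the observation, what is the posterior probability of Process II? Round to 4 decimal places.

0.2441

P(component k | x) = w_k·f_k(x) / marginal(x), where marginal(x) = Σ_j w_j·f_j(x).
Component likelihoods at x = 11 mutations:
  L_I = 0.042614
  L_II = 0.107352
  L_III = 0.0982812
Weight by the priors:
  w_I·L_I = 0.45 × 0.042614 = 0.0191763
  w_II·L_II = 0.17 × 0.107352 = 0.0182498
  w_III·L_III = 0.38 × 0.0982812 = 0.0373468
Normaliser: 0.0191763 + 0.0182498 + 0.0373468 = 0.074773
Responsibility of Process II: 0.0182498 / 0.074773 ≈ 0.2441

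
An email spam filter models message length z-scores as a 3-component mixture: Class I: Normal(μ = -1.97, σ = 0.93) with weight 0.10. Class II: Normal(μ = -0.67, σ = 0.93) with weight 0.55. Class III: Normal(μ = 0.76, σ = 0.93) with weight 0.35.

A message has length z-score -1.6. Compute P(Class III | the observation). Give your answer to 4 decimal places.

The responsibility of component k is π_k f_k(x) divided by Σ_j π_j f_j(x).
Normal densities:
  L_I = (1/(0.93·√(2π)))·exp(−(-1.6−-1.97)²/(2·0.93²)) = 0.428970·exp(-0.07914) = 0.396329
  L_II = (1/(0.93·√(2π)))·exp(−(-1.6−-0.67)²/(2·0.93²)) = 0.428970·exp(-0.50000) = 0.260184
  L_III = (1/(0.93·√(2π)))·exp(−(-1.6−0.76)²/(2·0.93²)) = 0.428970·exp(-3.21979) = 0.0171431
Prior × likelihood for each component:
  π_I·L_I = 0.10 × 0.396329 = 0.0396329
  π_II·L_II = 0.55 × 0.260184 = 0.143101
  π_III·L_III = 0.35 × 0.0171431 = 0.00600007
Evidence: 0.0396329 + 0.143101 + 0.00600007 = 0.188734
So the posterior for Class III is 0.00600007 / 0.188734 ≈ 0.0318.

0.0318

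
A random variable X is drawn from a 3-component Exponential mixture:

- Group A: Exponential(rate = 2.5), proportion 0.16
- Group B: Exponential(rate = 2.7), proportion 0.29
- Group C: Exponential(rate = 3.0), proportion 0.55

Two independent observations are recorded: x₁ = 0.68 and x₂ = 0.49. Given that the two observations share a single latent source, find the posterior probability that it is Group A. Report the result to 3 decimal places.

0.184

By Bayes' theorem, P(k | x) = π_k f_k(x) / Σ_j π_j f_j(x).
Since both observations come from the same component, the likelihood for component k is f_k(x₁)·f_k(x₂).
  f_A = [2.5·e^(−2.5·0.68) = 2.5·e^(−1.7000) = 0.456709] × [0.734394] = 0.335404
  f_B = [2.7·e^(−2.7·0.68) = 2.7·e^(−1.8360) = 0.430526] × [0.719105] = 0.309593
  f_C = [3.0·e^(−3.0·0.68) = 3.0·e^(−2.0400) = 0.390086] × [0.689776] = 0.269072
Multiply by the mixture weights:
  π_A·f_A = 0.16 × 0.335404 = 0.0536647
  π_B·f_B = 0.29 × 0.309593 = 0.089782
  π_C·f_C = 0.55 × 0.269072 = 0.14799
Sum: 0.0536647 + 0.089782 + 0.14799 = 0.291436
P(Group A | x₁, x₂) = 0.0536647 / 0.291436 ≈ 0.184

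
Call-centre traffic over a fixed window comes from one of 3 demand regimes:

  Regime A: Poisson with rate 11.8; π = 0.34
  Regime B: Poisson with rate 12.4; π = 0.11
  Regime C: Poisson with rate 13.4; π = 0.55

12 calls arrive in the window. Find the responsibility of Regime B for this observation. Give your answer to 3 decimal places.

0.114

Posterior ∝ prior × likelihood, so P(k | x) ∝ P(Z=k) f_k(x); normalise over all components.
Poisson probabilities:
  p_A = e^(−11.8)·11.8^12/12! = 0.114175
  p_B = e^(−12.4)·12.4^12/12! = 0.113624
  p_C = e^(−13.4)·13.4^12/12! = 0.106017
Prior × likelihood for each component:
  P(Z=A)·p_A = 0.34 × 0.114175 = 0.0388196
  P(Z=B)·p_B = 0.11 × 0.113624 = 0.0124987
  P(Z=C)·p_C = 0.55 × 0.106017 = 0.0583092
Evidence: 0.0388196 + 0.0124987 + 0.0583092 = 0.109628
P(Regime B | x) ≈ 0.114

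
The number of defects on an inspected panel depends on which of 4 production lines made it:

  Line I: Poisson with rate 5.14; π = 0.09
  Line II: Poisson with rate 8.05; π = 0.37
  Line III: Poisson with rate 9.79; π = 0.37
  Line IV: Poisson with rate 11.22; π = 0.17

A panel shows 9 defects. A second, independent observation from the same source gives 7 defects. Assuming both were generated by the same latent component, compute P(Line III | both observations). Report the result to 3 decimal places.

0.365

P(component k | x) = P(Z=k)·f_k(x) / marginal(x), where marginal(x) = Σ_j P(Z=j)·f_j(x).
Since both observations come from the same component, the likelihood for component k is f_k(x₁)·f_k(x₂).
  f_I = [0.0404233] × [0.110163] = 0.00445317
  f_II = [0.124833] × [0.138698] = 0.0173141
  f_III = [0.127508] × [0.0957867] = 0.0122136
  f_IV = [0.104085] × [0.0595299] = 0.00619618
Weight by the priors:
  P(Z=I)·f_I = 0.09 × 0.00445317 = 0.000400785
  P(Z=II)·f_II = 0.37 × 0.0173141 = 0.00640621
  P(Z=III)·f_III = 0.37 × 0.0122136 = 0.00451903
  P(Z=IV)·f_IV = 0.17 × 0.00619618 = 0.00105335
Evidence: 0.000400785 + 0.00640621 + 0.00451903 + 0.00105335 = 0.0123794
P(Line III | data) = 0.00451903 / 0.0123794 ≈ 0.365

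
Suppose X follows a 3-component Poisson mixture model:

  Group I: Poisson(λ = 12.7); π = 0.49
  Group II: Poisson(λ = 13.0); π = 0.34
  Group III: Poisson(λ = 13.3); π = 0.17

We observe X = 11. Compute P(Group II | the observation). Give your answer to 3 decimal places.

The responsibility of component k is w_k f_k(x) divided by Σ_j w_j f_j(x).
Component likelihoods at x = 11:
  f_I = 0.105961
  f_II = 0.101483
  f_III = 0.0966264
Multiply by the mixture weights:
  w_I·f_I = 0.49 × 0.105961 = 0.0519208
  w_II·f_II = 0.34 × 0.101483 = 0.0345042
  w_III·f_III = 0.17 × 0.0966264 = 0.0164265
Marginal: 0.0519208 + 0.0345042 + 0.0164265 = 0.102851
So the posterior for Group II is 0.0345042 / 0.102851 ≈ 0.335.

0.335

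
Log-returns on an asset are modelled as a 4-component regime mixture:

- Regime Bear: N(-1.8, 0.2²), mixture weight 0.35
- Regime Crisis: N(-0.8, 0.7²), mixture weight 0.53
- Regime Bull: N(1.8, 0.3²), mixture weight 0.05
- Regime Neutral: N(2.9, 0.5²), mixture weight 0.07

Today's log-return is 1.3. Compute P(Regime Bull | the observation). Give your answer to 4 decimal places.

0.8180

Posterior ∝ prior × likelihood, so P(k | x) ∝ P(Z=k) f_k(x); normalise over all components.
Component likelihoods at x = 1.3:
  L_Bear = (1/(0.2·√(2π)))·exp(−(1.3−-1.8)²/(2·0.2²)) = 1.994711·exp(-120.12500) = 1.34976e-52
  L_Crisis = (1/(0.7·√(2π)))·exp(−(1.3−-0.8)²/(2·0.7²)) = 0.569918·exp(-4.50000) = 0.00633121
  L_Bull = (1/(0.3·√(2π)))·exp(−(1.3−1.8)²/(2·0.3²)) = 1.329808·exp(-1.38889) = 0.33159
  L_Neutral = (1/(0.5·√(2π)))·exp(−(1.3−2.9)²/(2·0.5²)) = 0.797885·exp(-5.12000) = 0.00476818
Prior × likelihood for each component:
  P(Z=Bear)·L_Bear = 0.35 × 1.34976e-52 = 4.72415e-53
  P(Z=Crisis)·L_Crisis = 0.53 × 0.00633121 = 0.00335554
  P(Z=Bull)·L_Bull = 0.05 × 0.33159 = 0.0165795
  P(Z=Neutral)·L_Neutral = 0.07 × 0.00476818 = 0.000333772
Normaliser: 4.72415e-53 + 0.00335554 + 0.0165795 + 0.000333772 = 0.0202688
Responsibility of Regime Bull: 0.0165795 / 0.0202688 ≈ 0.8180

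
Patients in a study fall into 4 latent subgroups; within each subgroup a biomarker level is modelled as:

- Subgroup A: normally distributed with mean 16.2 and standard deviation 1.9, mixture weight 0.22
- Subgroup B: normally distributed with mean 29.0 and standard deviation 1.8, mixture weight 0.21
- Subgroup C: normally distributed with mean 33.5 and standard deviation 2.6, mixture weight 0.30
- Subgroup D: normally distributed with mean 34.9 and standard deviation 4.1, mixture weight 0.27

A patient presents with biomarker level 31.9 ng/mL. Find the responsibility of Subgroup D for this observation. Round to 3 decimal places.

0.284

P(component k | x) = π_k·f_k(x) / marginal(x), where marginal(x) = Σ_j π_j·f_j(x).
Normal densities:
  f_A = (1/(1.9·√(2π)))·exp(−(31.9−16.2)²/(2·1.9²)) = 0.209970·exp(-34.13989) = 3.12889e-16
  f_B = (1/(1.8·√(2π)))·exp(−(31.9−29.0)²/(2·1.8²)) = 0.221635·exp(-1.29784) = 0.0605331
  f_C = (1/(2.6·√(2π)))·exp(−(31.9−33.5)²/(2·2.6²)) = 0.153439·exp(-0.18935) = 0.126971
  f_D = (1/(4.1·√(2π)))·exp(−(31.9−34.9)²/(2·4.1²)) = 0.097303·exp(-0.26770) = 0.0744503
Weight by the priors:
  π_A·f_A = 0.22 × 3.12889e-16 = 6.88357e-17
  π_B·f_B = 0.21 × 0.0605331 = 0.012712
  π_C·f_C = 0.30 × 0.126971 = 0.0380912
  π_D·f_D = 0.27 × 0.0744503 = 0.0201016
Evidence: 6.88357e-17 + 0.012712 + 0.0380912 + 0.0201016 = 0.0709047
P(Subgroup D | 31.9 ng/mL) ≈ 0.284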